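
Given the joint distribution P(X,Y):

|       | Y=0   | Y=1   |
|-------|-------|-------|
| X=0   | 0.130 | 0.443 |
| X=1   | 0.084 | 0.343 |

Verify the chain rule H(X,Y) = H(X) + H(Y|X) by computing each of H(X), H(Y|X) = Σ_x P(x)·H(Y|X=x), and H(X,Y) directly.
H(X) = 0.9846 bits, H(Y|X) = 0.7481 bits, H(X,Y) = 1.7327 bits

Marginal of X (row sums):
  P(X=0) = 0.130 + 0.443 = 0.573
  P(X=1) = 0.084 + 0.343 = 0.427
H(X) = -[0.573·log₂(0.573) + 0.427·log₂(0.427)]
  = 0.46034 + 0.52422 = 0.9846 bits

H(Y|X) = Σ_x P(x)·H(Y|X=x):
  X=0: P(X=0) = 0.573, P(Y|X=0) = (130/573, 443/573) → H(Y|X=0) = 0.77253
  X=1: P(X=1) = 0.427, P(Y|X=1) = (12/61, 49/61) → H(Y|X=1) = 0.71532
H(Y|X) = 0.573·0.77253 + 0.427·0.71532 = 0.7481 bits

H(X,Y) = -Σ_{x,y} P(x,y) log₂ P(x,y). Per-cell terms -P(x,y)·log₂P(x,y):
  X=0: 0.38264, 0.52036
  X=1: 0.30017, 0.52950
Sum of the 4 terms: H(X,Y) = 1.7327 bits

Chain rule check:
  H(X) + H(Y|X) = 0.9846 + 0.7481 = 1.7327 bits
  H(X,Y) = 1.7327 bits
✓ Chain rule verified.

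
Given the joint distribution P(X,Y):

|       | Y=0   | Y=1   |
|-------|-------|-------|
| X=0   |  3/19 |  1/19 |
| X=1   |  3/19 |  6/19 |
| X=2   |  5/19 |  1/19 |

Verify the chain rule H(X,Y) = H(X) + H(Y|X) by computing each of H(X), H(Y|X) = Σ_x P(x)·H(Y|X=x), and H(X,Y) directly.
H(X) = 1.5090 bits, H(Y|X) = 0.8110 bits, H(X,Y) = 2.3201 bits

Marginal of X (row sums):
  P(X=0) = 3/19 + 1/19 = 4/19
  P(X=1) = 3/19 + 6/19 = 9/19
  P(X=2) = 5/19 + 1/19 = 6/19
H(X) = -[(4/19)·log₂(4/19) + (9/19)·log₂(9/19) + (6/19)·log₂(6/19)]
  = 0.47325 + 0.51063 + 0.52515 = 1.5090 bits

H(Y|X) = Σ_x P(x)·H(Y|X=x):
  X=0: P(X=0) = 4/19, P(Y|X=0) = (3/4, 1/4) → H(Y|X=0) = 0.81128
  X=1: P(X=1) = 9/19, P(Y|X=1) = (1/3, 2/3) → H(Y|X=1) = 0.91830
  X=2: P(X=2) = 6/19, P(Y|X=2) = (5/6, 1/6) → H(Y|X=2) = 0.65002
H(Y|X) = (4/19)·0.81128 + (9/19)·0.91830 + (6/19)·0.65002 = 0.8110 bits

H(X,Y) = -Σ_{x,y} P(x,y) log₂ P(x,y). Per-cell terms -P(x,y)·log₂P(x,y):
  X=0: 0.42047, 0.22358
  X=1: 0.42047, 0.52515
  X=2: 0.50684, 0.22358
Sum of the 6 terms: H(X,Y) = 2.3201 bits

Chain rule check:
  H(X) + H(Y|X) = 1.5090 + 0.8110 = 2.3200 bits
  H(X,Y) = 2.3201 bits
✓ Chain rule verified (Δ = 0.0001 is 4-dp rounding noise: each of the three values was rounded independently).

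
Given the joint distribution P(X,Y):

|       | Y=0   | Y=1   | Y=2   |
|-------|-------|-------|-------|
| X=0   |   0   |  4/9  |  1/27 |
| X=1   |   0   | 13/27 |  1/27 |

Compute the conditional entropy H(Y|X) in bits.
0.3809 bits

H(Y|X) = H(X,Y) - H(X)

H(X,Y) = -Σ_{x,y} P(x,y) log₂ P(x,y). Per-cell terms -P(x,y)·log₂P(x,y):
  X=0: 0.0000, 0.5200, 0.1761
  X=1: 0.0000, 0.5077, 0.1761
  (cells with P = 0 contribute 0)
Sum of the 6 terms: H(X,Y) = 1.3799 bits

Marginal of X (row sums):
  P(X=0) = 0 + 4/9 + 1/27 = 13/27
  P(X=1) = 0 + 13/27 + 1/27 = 14/27
H(X) = -[(13/27)·log₂(13/27) + (14/27)·log₂(14/27)]
  = 0.5077 + 0.4913 = 0.9990 bits

H(Y|X) = H(X,Y) - H(X) = 1.3799 - 0.9990 = 0.3809 bits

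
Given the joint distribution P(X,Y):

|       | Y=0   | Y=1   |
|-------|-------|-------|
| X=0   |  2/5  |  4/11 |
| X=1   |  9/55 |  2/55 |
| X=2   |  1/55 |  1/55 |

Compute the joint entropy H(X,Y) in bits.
1.8709 bits

H(X,Y) = -Σ_{x,y} P(x,y) log₂ P(x,y). Per-cell terms -P(x,y)·log₂P(x,y):
  X=0: 0.5288, 0.5307
  X=1: 0.4273, 0.1739
  X=2: 0.1051, 0.1051
Sum of the 6 terms: H(X,Y) = 1.8709 bits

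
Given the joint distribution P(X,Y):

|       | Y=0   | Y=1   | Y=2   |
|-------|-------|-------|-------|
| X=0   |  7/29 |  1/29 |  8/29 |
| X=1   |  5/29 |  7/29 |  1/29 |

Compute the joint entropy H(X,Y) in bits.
2.2748 bits

H(X,Y) = -Σ_{x,y} P(x,y) log₂ P(x,y). Per-cell terms -P(x,y)·log₂P(x,y):
  X=0: 0.4950, 0.1675, 0.5125
  X=1: 0.4373, 0.4950, 0.1675
Sum of the 6 terms: H(X,Y) = 2.2748 bits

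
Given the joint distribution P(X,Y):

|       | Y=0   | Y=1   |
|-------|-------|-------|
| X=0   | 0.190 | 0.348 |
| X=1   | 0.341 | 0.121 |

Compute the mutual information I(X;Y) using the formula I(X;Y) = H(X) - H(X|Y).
0.1099 bits

I(X;Y) = H(X) - H(X|Y)

Marginal of X (row sums):
  P(X=0) = 0.190 + 0.348 = 0.538
  P(X=1) = 0.341 + 0.121 = 0.462
H(X) = -[0.538·log₂(0.538) + 0.462·log₂(0.462)]
  = 0.4811 + 0.5147 = 0.9958 bits

Marginal of Y (column sums):
  P(Y=0) = 0.190 + 0.341 = 0.531
  P(Y=1) = 0.348 + 0.121 = 0.469
H(X|Y) = Σ_y P(y)·H(X|Y=y):
  Y=0: P(Y=0) = 0.531, P(X|Y=0) = (190/531, 341/531) → H(X|Y=0) = 0.9409
  Y=1: P(Y=1) = 0.469, P(X|Y=1) = (348/469, 121/469) → H(X|Y=1) = 0.8237
H(X|Y) = 0.531·0.9409 + 0.469·0.8237 = 0.8859 bits

I(X;Y) = H(X) - H(X|Y) = 0.9958 - 0.8859 = 0.1099 bits

Cross-check via I(X;Y) = H(X) + H(Y) - H(X,Y): computing H(Y) from the column sums and H(X,Y) from the 4 cells in the same way gives H(Y) = 0.9972 bits and H(X,Y) = 1.8831 bits, so
I(X;Y) = 0.9958 + 0.9972 - 1.8831 = 0.1099 bits ✓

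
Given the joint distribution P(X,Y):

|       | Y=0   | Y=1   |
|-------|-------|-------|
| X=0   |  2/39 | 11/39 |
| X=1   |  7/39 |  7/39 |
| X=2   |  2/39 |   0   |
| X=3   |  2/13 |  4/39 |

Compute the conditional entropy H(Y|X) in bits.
0.8144 bits

H(Y|X) = H(X,Y) - H(X)

H(X,Y) = -Σ_{x,y} P(x,y) log₂ P(x,y). Per-cell terms -P(x,y)·log₂P(x,y):
  X=0: 0.21976, 0.51502
  X=1: 0.44478, 0.44478
  X=2: 0.21976, 0.00000
  X=3: 0.41545, 0.33696
  (cells with P = 0 contribute 0)
Sum of the 8 terms: H(X,Y) = 2.5965 bits

Marginal of X (row sums):
  P(X=0) = 2/39 + 11/39 = 1/3
  P(X=1) = 7/39 + 7/39 = 14/39
  P(X=2) = 2/39 + 0 = 2/39
  P(X=3) = 2/13 + 4/39 = 10/39
H(X) = -[(1/3)·log₂(1/3) + (14/39)·log₂(14/39) + (2/39)·log₂(2/39) + (10/39)·log₂(10/39)]
  = 0.52832 + 0.53058 + 0.21976 + 0.50345 = 1.7821 bits

H(Y|X) = H(X,Y) - H(X) = 2.5965 - 1.7821 = 0.8144 bits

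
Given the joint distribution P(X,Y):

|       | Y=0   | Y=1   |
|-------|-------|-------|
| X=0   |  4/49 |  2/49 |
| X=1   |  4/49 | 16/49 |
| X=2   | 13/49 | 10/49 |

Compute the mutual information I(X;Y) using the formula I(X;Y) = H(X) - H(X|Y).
0.1145 bits

I(X;Y) = H(X) - H(X|Y)

Marginal of X (row sums):
  P(X=0) = 4/49 + 2/49 = 6/49
  P(X=1) = 4/49 + 16/49 = 20/49
  P(X=2) = 13/49 + 10/49 = 23/49
H(X) = -[(6/49)·log₂(6/49) + (20/49)·log₂(20/49) + (23/49)·log₂(23/49)]
  = 0.37099 + 0.52767 + 0.51217 = 1.4108 bits

Marginal of Y (column sums):
  P(Y=0) = 4/49 + 4/49 + 13/49 = 3/7
  P(Y=1) = 2/49 + 16/49 + 10/49 = 4/7
H(X|Y) = Σ_y P(y)·H(X|Y=y):
  Y=0: P(Y=0) = 3/7, P(X|Y=0) = (4/21, 4/21, 13/21) → H(X|Y=0) = 1.33966
  Y=1: P(Y=1) = 4/7, P(X|Y=1) = (1/14, 4/7, 5/14) → H(X|Y=1) = 1.26381
H(X|Y) = (3/7)·1.33966 + (4/7)·1.26381 = 1.2963 bits

I(X;Y) = H(X) - H(X|Y) = 1.4108 - 1.2963 = 0.1145 bits

Cross-check via I(X;Y) = H(X) + H(Y) - H(X,Y): computing H(Y) from the column sums and H(X,Y) from the 6 cells in the same way gives H(Y) = 0.9852 bits and H(X,Y) = 2.2815 bits, so
I(X;Y) = 1.4108 + 0.9852 - 2.2815 = 0.1145 bits ✓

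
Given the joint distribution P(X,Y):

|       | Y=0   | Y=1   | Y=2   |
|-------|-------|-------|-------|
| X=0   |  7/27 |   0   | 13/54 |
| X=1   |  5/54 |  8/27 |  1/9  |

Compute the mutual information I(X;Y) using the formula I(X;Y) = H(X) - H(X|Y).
0.3909 bits

I(X;Y) = H(X) - H(X|Y)

Marginal of X (row sums):
  P(X=0) = 7/27 + 0 + 13/54 = 1/2
  P(X=1) = 5/54 + 8/27 + 1/9 = 1/2
H(X) = -[(1/2)·log₂(1/2) + (1/2)·log₂(1/2)]
  = 0.50000 + 0.50000 = 1.00000 bits

Marginal of Y (column sums):
  P(Y=0) = 7/27 + 5/54 = 19/54
  P(Y=1) = 0 + 8/27 = 8/27
  P(Y=2) = 13/54 + 1/9 = 19/54
H(X|Y) = Σ_y P(y)·H(X|Y=y):
  Y=0: P(Y=0) = 19/54, P(X|Y=0) = (14/19, 5/19) → H(X|Y=0) = 0.83147
  Y=1: P(Y=1) = 8/27, P(X|Y=1) = (0, 1) → H(X|Y=1) = 0.00000
  Y=2: P(Y=2) = 19/54, P(X|Y=2) = (13/19, 6/19) → H(X|Y=2) = 0.89974
H(X|Y) = (19/54)·0.83147 + (8/27)·0.00000 + (19/54)·0.89974 = 0.60913 bits

I(X;Y) = H(X) - H(X|Y) = 1.00000 - 0.60913 = 0.3909 bits

Cross-check via I(X;Y) = H(X) + H(Y) - H(X,Y): computing H(Y) from the column sums and H(X,Y) from the 6 cells in the same way gives H(Y) = 1.58042 bits and H(X,Y) = 2.18955 bits, so
I(X;Y) = 1.00000 + 1.58042 - 2.18955 = 0.3909 bits ✓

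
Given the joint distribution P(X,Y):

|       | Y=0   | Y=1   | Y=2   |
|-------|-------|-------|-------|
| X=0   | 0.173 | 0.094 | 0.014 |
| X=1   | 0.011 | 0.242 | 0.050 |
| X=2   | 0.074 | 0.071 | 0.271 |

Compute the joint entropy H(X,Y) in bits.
2.6872 bits

H(X,Y) = -Σ_{x,y} P(x,y) log₂ P(x,y). Per-cell terms -P(x,y)·log₂P(x,y):
  X=0: 0.43789, 0.32065, 0.08622
  X=1: 0.07157, 0.49535, 0.21610
  X=2: 0.27797, 0.27094, 0.51047
Sum of the 9 terms: H(X,Y) = 2.6872 bits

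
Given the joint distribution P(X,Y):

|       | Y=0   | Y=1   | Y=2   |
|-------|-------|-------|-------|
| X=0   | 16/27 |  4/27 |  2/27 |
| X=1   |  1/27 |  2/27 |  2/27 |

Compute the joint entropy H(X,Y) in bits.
1.8660 bits

H(X,Y) = -Σ_{x,y} P(x,y) log₂ P(x,y). Per-cell terms -P(x,y)·log₂P(x,y):
  X=0: 0.44734, 0.40813, 0.27814
  X=1: 0.17611, 0.27814, 0.27814
Sum of the 6 terms: H(X,Y) = 1.8660 bits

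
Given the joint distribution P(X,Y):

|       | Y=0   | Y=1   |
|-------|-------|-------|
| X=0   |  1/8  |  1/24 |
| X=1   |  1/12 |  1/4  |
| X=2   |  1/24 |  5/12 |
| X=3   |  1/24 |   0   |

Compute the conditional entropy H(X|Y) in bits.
1.4023 bits

H(X|Y) = H(X,Y) - H(Y)

H(X,Y) = -Σ_{x,y} P(x,y) log₂ P(x,y). Per-cell terms -P(x,y)·log₂P(x,y):
  X=0: 0.3750000, 0.1910401
  X=1: 0.2987469, 0.5000000
  X=2: 0.1910401, 0.5262643
  X=3: 0.1910401, 0.0000000
  (cells with P = 0 contribute 0)
Sum of the 8 terms: H(X,Y) = 2.2731315 bits

Marginal of Y (column sums):
  P(Y=0) = 1/8 + 1/12 + 1/24 + 1/24 = 7/24
  P(Y=1) = 1/24 + 1/4 + 5/12 + 0 = 17/24
H(Y) = -[(7/24)·log₂(7/24) + (17/24)·log₂(17/24)]
  = 0.5184689 + 0.3523956 = 0.8708645 bits

H(X|Y) = H(X,Y) - H(Y) = 2.2731315 - 0.8708645 = 1.4023 bits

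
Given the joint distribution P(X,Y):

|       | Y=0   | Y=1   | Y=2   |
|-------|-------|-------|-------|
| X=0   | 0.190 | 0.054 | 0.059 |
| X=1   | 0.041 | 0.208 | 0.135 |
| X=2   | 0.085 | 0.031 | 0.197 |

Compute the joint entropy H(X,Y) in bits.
2.8930 bits

H(X,Y) = -Σ_{x,y} P(x,y) log₂ P(x,y). Per-cell terms -P(x,y)·log₂P(x,y):
  X=0: 0.4552, 0.2274, 0.2409
  X=1: 0.1889, 0.4712, 0.3900
  X=2: 0.3023, 0.1554, 0.4617
Sum of the 9 terms: H(X,Y) = 2.8930 bits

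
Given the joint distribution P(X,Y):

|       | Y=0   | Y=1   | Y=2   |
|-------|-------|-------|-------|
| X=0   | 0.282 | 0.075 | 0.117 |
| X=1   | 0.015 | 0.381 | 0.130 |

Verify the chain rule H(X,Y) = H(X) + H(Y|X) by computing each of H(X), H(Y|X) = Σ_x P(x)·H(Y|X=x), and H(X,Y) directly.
H(X) = 0.9980 bits, H(Y|X) = 1.1633 bits, H(X,Y) = 2.1614 bits

Marginal of X (row sums):
  P(X=0) = 0.282 + 0.075 + 0.117 = 0.474
  P(X=1) = 0.015 + 0.381 + 0.130 = 0.526
H(X) = -[0.474·log₂(0.474) + 0.526·log₂(0.526)]
  = 0.5105 + 0.4875 = 0.9980 bits

H(Y|X) = Σ_x P(x)·H(Y|X=x):
  X=0: P(X=0) = 0.474, P(Y|X=0) = (47/79, 25/158, 39/158) → H(Y|X=0) = 1.3648
  X=1: P(X=1) = 0.526, P(Y|X=1) = (15/526, 381/526, 65/263) → H(Y|X=1) = 0.9818
H(Y|X) = 0.474·1.3648 + 0.526·0.9818 = 1.1633 bits

H(X,Y) = -Σ_{x,y} P(x,y) log₂ P(x,y). Per-cell terms -P(x,y)·log₂P(x,y):
  X=0: 0.5150, 0.2803, 0.3622
  X=1: 0.0909, 0.5304, 0.3826
Sum of the 6 terms: H(X,Y) = 2.1614 bits

Chain rule check:
  H(X) + H(Y|X) = 0.9980 + 1.1633 = 2.1613 bits
  H(X,Y) = 2.1614 bits
✓ Chain rule verified (Δ = 0.0001 is 4-dp rounding noise: each of the three values was rounded independently).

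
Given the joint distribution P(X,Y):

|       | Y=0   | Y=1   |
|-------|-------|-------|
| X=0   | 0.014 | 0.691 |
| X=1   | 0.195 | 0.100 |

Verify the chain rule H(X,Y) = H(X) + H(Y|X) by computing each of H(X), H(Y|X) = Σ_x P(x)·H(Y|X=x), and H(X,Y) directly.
H(X) = 0.8751 bits, H(Y|X) = 0.3717 bits, H(X,Y) = 1.2468 bits

Marginal of X (row sums):
  P(X=0) = 0.014 + 0.691 = 0.705
  P(X=1) = 0.195 + 0.100 = 0.295
H(X) = -[0.705·log₂(0.705) + 0.295·log₂(0.295)]
  = 0.35553 + 0.51956 = 0.8751 bits

H(Y|X) = Σ_x P(x)·H(Y|X=x):
  X=0: P(X=0) = 0.705, P(Y|X=0) = (14/705, 691/705) → H(Y|X=0) = 0.14064
  X=1: P(X=1) = 0.295, P(Y|X=1) = (39/59, 20/59) → H(Y|X=1) = 0.92384
H(Y|X) = 0.705·0.14064 + 0.295·0.92384 = 0.3717 bits

H(X,Y) = -Σ_{x,y} P(x,y) log₂ P(x,y). Per-cell terms -P(x,y)·log₂P(x,y):
  X=0: 0.08622, 0.36847
  X=1: 0.45990, 0.33219
Sum of the 4 terms: H(X,Y) = 1.2468 bits

Chain rule check:
  H(X) + H(Y|X) = 0.8751 + 0.3717 = 1.2468 bits
  H(X,Y) = 1.2468 bits
✓ Chain rule verified.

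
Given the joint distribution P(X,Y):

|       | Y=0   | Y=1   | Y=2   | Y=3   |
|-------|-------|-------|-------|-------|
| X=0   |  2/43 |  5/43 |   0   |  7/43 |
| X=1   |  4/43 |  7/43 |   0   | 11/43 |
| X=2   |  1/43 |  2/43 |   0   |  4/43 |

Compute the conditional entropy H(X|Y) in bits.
1.4441 bits

H(X|Y) = H(X,Y) - H(Y)

H(X,Y) = -Σ_{x,y} P(x,y) log₂ P(x,y). Per-cell terms -P(x,y)·log₂P(x,y):
  X=0: 0.205873, 0.360969, 0.000000, 0.426334
  X=1: 0.318722, 0.426334, 0.000000, 0.503143
  X=2: 0.126192, 0.205873, 0.000000, 0.318722
  (cells with P = 0 contribute 0)
Sum of the 12 terms: H(X,Y) = 2.89216 bits

Marginal of Y (column sums):
  P(Y=0) = 2/43 + 4/43 + 1/43 = 7/43
  P(Y=1) = 5/43 + 7/43 + 2/43 = 14/43
  P(Y=2) = 0 + 0 + 0 = 0
  P(Y=3) = 7/43 + 11/43 + 4/43 = 22/43
H(Y) = -[(7/43)·log₂(7/43) + (14/43)·log₂(14/43) + (22/43)·log₂(22/43)]   (outcomes with P = 0 contribute 0)
  = 0.426334 + 0.527087 + 0.494659 = 1.44808 bits

H(X|Y) = H(X,Y) - H(Y) = 2.89216 - 1.44808 = 1.4441 bits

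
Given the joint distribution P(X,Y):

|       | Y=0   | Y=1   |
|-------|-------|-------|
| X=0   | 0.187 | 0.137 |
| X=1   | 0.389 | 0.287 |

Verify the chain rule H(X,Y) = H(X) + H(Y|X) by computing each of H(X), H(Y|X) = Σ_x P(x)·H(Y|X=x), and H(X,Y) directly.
H(X) = 0.9087 bits, H(Y|X) = 0.9833 bits, H(X,Y) = 1.8919 bits

Marginal of X (row sums):
  P(X=0) = 0.187 + 0.137 = 0.324
  P(X=1) = 0.389 + 0.287 = 0.676
H(X) = -[0.324·log₂(0.324) + 0.676·log₂(0.676)]
  = 0.52680 + 0.38188 = 0.9087 bits

H(Y|X) = Σ_x P(x)·H(Y|X=x):
  X=0: P(X=0) = 0.324, P(Y|X=0) = (187/324, 137/324) → H(Y|X=0) = 0.98275
  X=1: P(X=1) = 0.676, P(Y|X=1) = (389/676, 287/676) → H(Y|X=1) = 0.98351
H(Y|X) = 0.324·0.98275 + 0.676·0.98351 = 0.9833 bits

H(X,Y) = -Σ_{x,y} P(x,y) log₂ P(x,y). Per-cell terms -P(x,y)·log₂P(x,y):
  X=0: 0.45233, 0.39288
  X=1: 0.52988, 0.51685
Sum of the 4 terms: H(X,Y) = 1.8919 bits

Chain rule check:
  H(X) + H(Y|X) = 0.9087 + 0.9833 = 1.8920 bits
  H(X,Y) = 1.8919 bits
✓ Chain rule verified (Δ = 0.0001 is 4-dp rounding noise: each of the three values was rounded independently).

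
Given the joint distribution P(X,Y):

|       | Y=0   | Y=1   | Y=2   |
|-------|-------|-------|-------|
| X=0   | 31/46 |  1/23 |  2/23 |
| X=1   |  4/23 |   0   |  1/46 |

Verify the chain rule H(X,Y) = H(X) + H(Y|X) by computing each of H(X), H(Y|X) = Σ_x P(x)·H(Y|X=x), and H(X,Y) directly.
H(X) = 0.7131 bits, H(Y|X) = 0.7326 bits, H(X,Y) = 1.4457 bits

Marginal of X (row sums):
  P(X=0) = 31/46 + 1/23 + 2/23 = 37/46
  P(X=1) = 4/23 + 0 + 1/46 = 9/46
H(X) = -[(37/46)·log₂(37/46) + (9/46)·log₂(9/46)]
  = 0.25265 + 0.46049 = 0.7131 bits

H(Y|X) = Σ_x P(x)·H(Y|X=x):
  X=0: P(X=0) = 37/46, P(Y|X=0) = (31/37, 2/37, 4/37) → H(Y|X=0) = 0.78837
  X=1: P(X=1) = 9/46, P(Y|X=1) = (8/9, 0, 1/9) → H(Y|X=1) = 0.50326
H(Y|X) = (37/46)·0.78837 + (9/46)·0.50326 = 0.7326 bits

H(X,Y) = -Σ_{x,y} P(x,y) log₂ P(x,y). Per-cell terms -P(x,y)·log₂P(x,y):
  X=0: 0.38370, 0.19668, 0.30640
  X=1: 0.43888, 0.00000, 0.12008
  (cells with P = 0 contribute 0)
Sum of the 6 terms: H(X,Y) = 1.4457 bits

Chain rule check:
  H(X) + H(Y|X) = 0.7131 + 0.7326 = 1.4457 bits
  H(X,Y) = 1.4457 bits
✓ Chain rule verified.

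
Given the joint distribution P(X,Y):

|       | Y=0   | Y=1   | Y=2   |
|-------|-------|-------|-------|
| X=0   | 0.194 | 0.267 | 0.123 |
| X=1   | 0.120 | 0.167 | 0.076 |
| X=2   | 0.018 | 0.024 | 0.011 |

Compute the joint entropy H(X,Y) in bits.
2.7254 bits

H(X,Y) = -Σ_{x,y} P(x,y) log₂ P(x,y). Per-cell terms -P(x,y)·log₂P(x,y):
  X=0: 0.45898, 0.50866, 0.37186
  X=1: 0.36707, 0.43121, 0.28256
  X=2: 0.10433, 0.12914, 0.07157
Sum of the 9 terms: H(X,Y) = 2.7254 bits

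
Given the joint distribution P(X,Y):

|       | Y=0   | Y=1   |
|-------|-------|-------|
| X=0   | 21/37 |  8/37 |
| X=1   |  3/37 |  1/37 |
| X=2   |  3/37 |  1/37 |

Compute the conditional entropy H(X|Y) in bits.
0.9690 bits

H(X|Y) = H(X,Y) - H(Y)

H(X,Y) = -Σ_{x,y} P(x,y) log₂ P(x,y). Per-cell terms -P(x,y)·log₂P(x,y):
  X=0: 0.463780, 0.477720
  X=1: 0.293878, 0.140796
  X=2: 0.293878, 0.140796
Sum of the 6 terms: H(X,Y) = 1.81085 bits

Marginal of Y (column sums):
  P(Y=0) = 21/37 + 3/37 + 3/37 = 27/37
  P(Y=1) = 8/37 + 1/37 + 1/37 = 10/37
H(Y) = -[(27/37)·log₂(27/37) + (10/37)·log₂(10/37)]
  = 0.331710 + 0.510142 = 0.84185 bits

H(X|Y) = H(X,Y) - H(Y) = 1.81085 - 0.84185 = 0.9690 bits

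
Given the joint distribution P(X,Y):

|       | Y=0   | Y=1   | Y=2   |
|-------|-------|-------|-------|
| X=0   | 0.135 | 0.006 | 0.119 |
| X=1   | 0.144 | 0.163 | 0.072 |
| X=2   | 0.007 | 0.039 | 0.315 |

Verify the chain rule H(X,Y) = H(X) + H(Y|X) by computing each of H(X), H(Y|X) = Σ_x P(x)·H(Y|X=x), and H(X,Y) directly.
H(X) = 1.5664 bits, H(Y|X) = 1.0934 bits, H(X,Y) = 2.6598 bits

Marginal of X (row sums):
  P(X=0) = 0.135 + 0.006 + 0.119 = 0.260
  P(X=1) = 0.144 + 0.163 + 0.072 = 0.379
  P(X=2) = 0.007 + 0.039 + 0.315 = 0.361
H(X) = -[0.260·log₂(0.260) + 0.379·log₂(0.379) + 0.361·log₂(0.361)]
  = 0.5053 + 0.5305 + 0.5306 = 1.5664 bits

H(Y|X) = Σ_x P(x)·H(Y|X=x):
  X=0: P(X=0) = 0.260, P(Y|X=0) = (27/52, 3/130, 119/260) → H(Y|X=0) = 1.1325
  X=1: P(X=1) = 0.379, P(Y|X=1) = (144/379, 163/379, 72/379) → H(Y|X=1) = 1.5092
  X=2: P(X=2) = 0.361, P(Y|X=2) = (7/361, 39/361, 315/361) → H(Y|X=2) = 0.6287
H(Y|X) = 0.260·1.1325 + 0.379·1.5092 + 0.361·0.6287 = 1.0934 bits

H(X,Y) = -Σ_{x,y} P(x,y) log₂ P(x,y). Per-cell terms -P(x,y)·log₂P(x,y):
  X=0: 0.3900, 0.0443, 0.3654
  X=1: 0.4026, 0.4266, 0.2733
  X=2: 0.0501, 0.1825, 0.5250
Sum of the 9 terms: H(X,Y) = 2.6598 bits

Chain rule check:
  H(X) + H(Y|X) = 1.5664 + 1.0934 = 2.6598 bits
  H(X,Y) = 2.6598 bits
✓ Chain rule verified.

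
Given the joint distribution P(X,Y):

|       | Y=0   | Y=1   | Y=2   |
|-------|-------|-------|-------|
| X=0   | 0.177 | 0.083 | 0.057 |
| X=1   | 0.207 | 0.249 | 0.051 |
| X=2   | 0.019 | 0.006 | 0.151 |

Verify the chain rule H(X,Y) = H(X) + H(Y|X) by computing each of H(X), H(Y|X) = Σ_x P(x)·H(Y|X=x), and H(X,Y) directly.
H(X) = 1.4634 bits, H(Y|X) = 1.2660 bits, H(X,Y) = 2.7293 bits

Marginal of X (row sums):
  P(X=0) = 0.177 + 0.083 + 0.057 = 0.317
  P(X=1) = 0.207 + 0.249 + 0.051 = 0.507
  P(X=2) = 0.019 + 0.006 + 0.151 = 0.176
H(X) = -[0.317·log₂(0.317) + 0.507·log₂(0.507) + 0.176·log₂(0.176)]
  = 0.52541 + 0.49683 + 0.44112 = 1.4634 bits

H(Y|X) = Σ_x P(x)·H(Y|X=x):
  X=0: P(X=0) = 0.317, P(Y|X=0) = (177/317, 83/317, 57/317) → H(Y|X=0) = 1.42074
  X=1: P(X=1) = 0.507, P(Y|X=1) = (69/169, 83/169, 17/169) → H(Y|X=1) = 1.36477
  X=2: P(X=2) = 0.176, P(Y|X=2) = (19/176, 3/88, 151/176) → H(Y|X=2) = 0.70250
H(Y|X) = 0.317·1.42074 + 0.507·1.36477 + 0.176·0.70250 = 1.2660 bits

H(X,Y) = -Σ_{x,y} P(x,y) log₂ P(x,y). Per-cell terms -P(x,y)·log₂P(x,y):
  X=0: 0.44218, 0.29803, 0.23557
  X=1: 0.47037, 0.49944, 0.21896
  X=2: 0.10864, 0.04428, 0.41183
Sum of the 9 terms: H(X,Y) = 2.7293 bits

Chain rule check:
  H(X) + H(Y|X) = 1.4634 + 1.2660 = 2.7294 bits
  H(X,Y) = 2.7293 bits
✓ Chain rule verified (Δ = 0.0001 is 4-dp rounding noise: each of the three values was rounded independently).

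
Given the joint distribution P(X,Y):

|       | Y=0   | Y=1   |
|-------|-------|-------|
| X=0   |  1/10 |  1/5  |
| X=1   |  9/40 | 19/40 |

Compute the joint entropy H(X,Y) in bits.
1.7909 bits

H(X,Y) = -Σ_{x,y} P(x,y) log₂ P(x,y). Per-cell terms -P(x,y)·log₂P(x,y):
  X=0: 0.33219, 0.46439
  X=1: 0.48420, 0.51015
Sum of the 4 terms: H(X,Y) = 1.7909 bits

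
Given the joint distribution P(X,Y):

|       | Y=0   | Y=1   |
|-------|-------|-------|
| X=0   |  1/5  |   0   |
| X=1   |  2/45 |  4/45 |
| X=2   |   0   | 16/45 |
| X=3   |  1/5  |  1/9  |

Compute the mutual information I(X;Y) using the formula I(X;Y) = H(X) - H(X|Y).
0.5761 bits

I(X;Y) = H(X) - H(X|Y)

Marginal of X (row sums):
  P(X=0) = 1/5 + 0 = 1/5
  P(X=1) = 2/45 + 4/45 = 2/15
  P(X=2) = 0 + 16/45 = 16/45
  P(X=3) = 1/5 + 1/9 = 14/45
H(X) = -[(1/5)·log₂(1/5) + (2/15)·log₂(2/15) + (16/45)·log₂(16/45) + (14/45)·log₂(14/45)]
  = 0.464386 + 0.387585 + 0.530437 + 0.524066 = 1.90647 bits

Marginal of Y (column sums):
  P(Y=0) = 1/5 + 2/45 + 0 + 1/5 = 4/9
  P(Y=1) = 0 + 4/45 + 16/45 + 1/9 = 5/9
H(X|Y) = Σ_y P(y)·H(X|Y=y):
  Y=0: P(Y=0) = 4/9, P(X|Y=0) = (9/20, 1/10, 0, 9/20) → H(X|Y=0) = 1.368996
  Y=1: P(Y=1) = 5/9, P(X|Y=1) = (0, 4/25, 16/25, 1/5) → H(X|Y=1) = 1.299471
H(X|Y) = (4/9)·1.368996 + (5/9)·1.299471 = 1.33037 bits

I(X;Y) = H(X) - H(X|Y) = 1.90647 - 1.33037 = 0.5761 bits

Cross-check via I(X;Y) = H(X) + H(Y) - H(X,Y): computing H(Y) from the column sums and H(X,Y) from the 8 cells in the same way gives H(Y) = 0.99108 bits and H(X,Y) = 2.32145 bits, so
I(X;Y) = 1.90647 + 0.99108 - 2.32145 = 0.5761 bits ✓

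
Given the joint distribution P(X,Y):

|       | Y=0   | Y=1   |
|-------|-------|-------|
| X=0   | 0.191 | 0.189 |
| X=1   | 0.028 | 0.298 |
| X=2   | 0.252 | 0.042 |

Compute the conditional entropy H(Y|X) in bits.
0.6917 bits

H(Y|X) = H(X,Y) - H(X)

H(X,Y) = -Σ_{x,y} P(x,y) log₂ P(x,y). Per-cell terms -P(x,y)·log₂P(x,y):
  X=0: 0.4562, 0.4543
  X=1: 0.1444, 0.5205
  X=2: 0.5011, 0.1921
Sum of the 6 terms: H(X,Y) = 2.2686 bits

Marginal of X (row sums):
  P(X=0) = 0.191 + 0.189 = 0.380
  P(X=1) = 0.028 + 0.298 = 0.326
  P(X=2) = 0.252 + 0.042 = 0.294
H(X) = -[0.380·log₂(0.380) + 0.326·log₂(0.326) + 0.294·log₂(0.294)]
  = 0.5305 + 0.5272 + 0.5192 = 1.5769 bits

H(Y|X) = H(X,Y) - H(X) = 2.2686 - 1.5769 = 0.6917 bits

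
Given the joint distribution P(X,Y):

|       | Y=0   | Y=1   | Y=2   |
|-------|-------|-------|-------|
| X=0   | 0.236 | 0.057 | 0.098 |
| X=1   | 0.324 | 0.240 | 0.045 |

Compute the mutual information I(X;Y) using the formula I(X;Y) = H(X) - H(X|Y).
0.0774 bits

I(X;Y) = H(X) - H(X|Y)

Marginal of X (row sums):
  P(X=0) = 0.236 + 0.057 + 0.098 = 0.391
  P(X=1) = 0.324 + 0.240 + 0.045 = 0.609
H(X) = -[0.391·log₂(0.391) + 0.609·log₂(0.609)]
  = 0.5297 + 0.4357 = 0.9654 bits

Marginal of Y (column sums):
  P(Y=0) = 0.236 + 0.324 = 0.560
  P(Y=1) = 0.057 + 0.240 = 0.297
  P(Y=2) = 0.098 + 0.045 = 0.143
H(X|Y) = Σ_y P(y)·H(X|Y=y):
  Y=0: P(Y=0) = 0.560, P(X|Y=0) = (59/140, 81/140) → H(X|Y=0) = 0.9821
  Y=1: P(Y=1) = 0.297, P(X|Y=1) = (19/99, 80/99) → H(X|Y=1) = 0.7055
  Y=2: P(Y=2) = 0.143, P(X|Y=2) = (98/143, 45/143) → H(X|Y=2) = 0.8985
H(X|Y) = 0.560·0.9821 + 0.297·0.7055 + 0.143·0.8985 = 0.8880 bits

I(X;Y) = H(X) - H(X|Y) = 0.9654 - 0.8880 = 0.0774 bits

Cross-check via I(X;Y) = H(X) + H(Y) - H(X,Y): computing H(Y) from the column sums and H(X,Y) from the 6 cells in the same way gives H(Y) = 1.3899 bits and H(X,Y) = 2.2779 bits, so
I(X;Y) = 0.9654 + 1.3899 - 2.2779 = 0.0774 bits ✓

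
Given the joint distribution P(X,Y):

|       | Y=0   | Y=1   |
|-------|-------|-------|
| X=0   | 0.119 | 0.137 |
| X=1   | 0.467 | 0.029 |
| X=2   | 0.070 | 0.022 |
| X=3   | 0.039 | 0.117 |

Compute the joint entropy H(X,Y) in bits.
2.3538 bits

H(X,Y) = -Σ_{x,y} P(x,y) log₂ P(x,y). Per-cell terms -P(x,y)·log₂P(x,y):
  X=0: 0.3654, 0.3929
  X=1: 0.5130, 0.1481
  X=2: 0.2686, 0.1211
  X=3: 0.1825, 0.3622
Sum of the 8 terms: H(X,Y) = 2.3538 bits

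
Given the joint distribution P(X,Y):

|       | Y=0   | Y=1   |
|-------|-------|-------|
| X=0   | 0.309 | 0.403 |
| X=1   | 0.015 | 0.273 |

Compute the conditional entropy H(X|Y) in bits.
0.7455 bits

H(X|Y) = H(X,Y) - H(Y)

H(X,Y) = -Σ_{x,y} P(x,y) log₂ P(x,y). Per-cell terms -P(x,y)·log₂P(x,y):
  X=0: 0.52355, 0.52839
  X=1: 0.09088, 0.51134
Sum of the 4 terms: H(X,Y) = 1.6542 bits

Marginal of Y (column sums):
  P(Y=0) = 0.309 + 0.015 = 0.324
  P(Y=1) = 0.403 + 0.273 = 0.676
H(Y) = -[0.324·log₂(0.324) + 0.676·log₂(0.676)]
  = 0.52680 + 0.38188 = 0.9087 bits

H(X|Y) = H(X,Y) - H(Y) = 1.6542 - 0.9087 = 0.7455 bits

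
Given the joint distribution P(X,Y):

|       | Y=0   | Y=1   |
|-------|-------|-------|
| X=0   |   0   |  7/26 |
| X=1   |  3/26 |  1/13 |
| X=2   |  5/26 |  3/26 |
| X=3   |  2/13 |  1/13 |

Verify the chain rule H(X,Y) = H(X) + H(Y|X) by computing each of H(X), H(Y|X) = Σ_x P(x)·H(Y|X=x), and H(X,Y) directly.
H(X) = 1.9785 bits, H(Y|X) = 0.6923 bits, H(X,Y) = 2.6708 bits

Marginal of X (row sums):
  P(X=0) = 0 + 7/26 = 7/26
  P(X=1) = 3/26 + 1/13 = 5/26
  P(X=2) = 5/26 + 3/26 = 4/13
  P(X=3) = 2/13 + 1/13 = 3/13
H(X) = -[(7/26)·log₂(7/26) + (5/26)·log₂(5/26) + (4/13)·log₂(4/13) + (3/13)·log₂(3/13)]
  = 0.5097 + 0.4574 + 0.5232 + 0.4882 = 1.9785 bits

H(Y|X) = Σ_x P(x)·H(Y|X=x):
  X=0: P(X=0) = 7/26, P(Y|X=0) = (0, 1) → H(Y|X=0) = 0.0000
  X=1: P(X=1) = 5/26, P(Y|X=1) = (3/5, 2/5) → H(Y|X=1) = 0.9710
  X=2: P(X=2) = 4/13, P(Y|X=2) = (5/8, 3/8) → H(Y|X=2) = 0.9544
  X=3: P(X=3) = 3/13, P(Y|X=3) = (2/3, 1/3) → H(Y|X=3) = 0.9183
H(Y|X) = (7/26)·0.0000 + (5/26)·0.9710 + (4/13)·0.9544 + (3/13)·0.9183 = 0.6923 bits

H(X,Y) = -Σ_{x,y} P(x,y) log₂ P(x,y). Per-cell terms -P(x,y)·log₂P(x,y):
  X=0: 0.0000, 0.5097
  X=1: 0.3595, 0.2846
  X=2: 0.4574, 0.3595
  X=3: 0.4155, 0.2846
  (cells with P = 0 contribute 0)
Sum of the 8 terms: H(X,Y) = 2.6708 bits

Chain rule check:
  H(X) + H(Y|X) = 1.9785 + 0.6923 = 2.6708 bits
  H(X,Y) = 2.6708 bits
✓ Chain rule verified.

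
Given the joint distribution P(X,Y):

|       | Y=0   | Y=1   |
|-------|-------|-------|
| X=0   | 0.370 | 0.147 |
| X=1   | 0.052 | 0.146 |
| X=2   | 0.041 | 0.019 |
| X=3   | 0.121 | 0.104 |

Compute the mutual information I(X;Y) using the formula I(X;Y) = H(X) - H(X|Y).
0.0917 bits

I(X;Y) = H(X) - H(X|Y)

Marginal of X (row sums):
  P(X=0) = 0.370 + 0.147 = 0.517
  P(X=1) = 0.052 + 0.146 = 0.198
  P(X=2) = 0.041 + 0.019 = 0.060
  P(X=3) = 0.121 + 0.104 = 0.225
H(X) = -[0.517·log₂(0.517) + 0.198·log₂(0.198) + 0.060·log₂(0.060) + 0.225·log₂(0.225)]
  = 0.492062 + 0.462613 + 0.243534 + 0.484201 = 1.68241 bits

Marginal of Y (column sums):
  P(Y=0) = 0.370 + 0.052 + 0.041 + 0.121 = 0.584
  P(Y=1) = 0.147 + 0.146 + 0.019 + 0.104 = 0.416
H(X|Y) = Σ_y P(y)·H(X|Y=y):
  Y=0: P(Y=0) = 0.584, P(X|Y=0) = (185/292, 13/146, 41/584, 121/584) → H(X|Y=0) = 1.467434
  Y=1: P(Y=1) = 0.416, P(X|Y=1) = (147/416, 73/208, 19/416, 1/4) → H(X|Y=1) = 1.763847
H(X|Y) = 0.584·1.467434 + 0.416·1.763847 = 1.59074 bits

I(X;Y) = H(X) - H(X|Y) = 1.68241 - 1.59074 = 0.0917 bits

Cross-check via I(X;Y) = H(X) + H(Y) - H(X,Y): computing H(Y) from the column sums and H(X,Y) from the 8 cells in the same way gives H(Y) = 0.97954 bits and H(X,Y) = 2.57029 bits, so
I(X;Y) = 1.68241 + 0.97954 - 2.57029 = 0.0917 bits ✓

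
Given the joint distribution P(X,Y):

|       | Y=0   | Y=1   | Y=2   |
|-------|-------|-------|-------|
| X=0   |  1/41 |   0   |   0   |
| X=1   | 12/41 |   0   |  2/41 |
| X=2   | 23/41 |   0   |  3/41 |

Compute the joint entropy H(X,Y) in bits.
1.6059 bits

H(X,Y) = -Σ_{x,y} P(x,y) log₂ P(x,y). Per-cell terms -P(x,y)·log₂P(x,y):
  X=0: 0.1307, 0.0000, 0.0000
  X=1: 0.5188, 0.0000, 0.2126
  X=2: 0.4678, 0.0000, 0.2760
  (cells with P = 0 contribute 0)
Sum of the 9 terms: H(X,Y) = 1.6059 bits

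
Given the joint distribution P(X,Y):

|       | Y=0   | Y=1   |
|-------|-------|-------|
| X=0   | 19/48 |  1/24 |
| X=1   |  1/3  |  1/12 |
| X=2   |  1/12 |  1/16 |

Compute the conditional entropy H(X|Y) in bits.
1.3999 bits

H(X|Y) = H(X,Y) - H(Y)

H(X,Y) = -Σ_{x,y} P(x,y) log₂ P(x,y). Per-cell terms -P(x,y)·log₂P(x,y):
  X=0: 0.52924, 0.19104
  X=1: 0.52832, 0.29875
  X=2: 0.29875, 0.25000
Sum of the 6 terms: H(X,Y) = 2.0961 bits

Marginal of Y (column sums):
  P(Y=0) = 19/48 + 1/3 + 1/12 = 13/16
  P(Y=1) = 1/24 + 1/12 + 1/16 = 3/16
H(Y) = -[(13/16)·log₂(13/16) + (3/16)·log₂(3/16)]
  = 0.24339 + 0.45282 = 0.6962 bits

H(X|Y) = H(X,Y) - H(Y) = 2.0961 - 0.6962 = 1.3999 bits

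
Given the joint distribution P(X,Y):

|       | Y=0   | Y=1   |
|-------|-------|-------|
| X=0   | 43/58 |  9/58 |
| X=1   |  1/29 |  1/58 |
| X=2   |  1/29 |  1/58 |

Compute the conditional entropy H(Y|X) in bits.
0.6909 bits

H(Y|X) = H(X,Y) - H(X)

H(X,Y) = -Σ_{x,y} P(x,y) log₂ P(x,y). Per-cell terms -P(x,y)·log₂P(x,y):
  X=0: 0.32007, 0.41711
  X=1: 0.16752, 0.10100
  X=2: 0.16752, 0.10100
Sum of the 6 terms: H(X,Y) = 1.2742 bits

Marginal of X (row sums):
  P(X=0) = 43/58 + 9/58 = 26/29
  P(X=1) = 1/29 + 1/58 = 3/58
  P(X=2) = 1/29 + 1/58 = 3/58
H(X) = -[(26/29)·log₂(26/29) + (3/58)·log₂(3/58) + (3/58)·log₂(3/58)]
  = 0.14124 + 0.22102 + 0.22102 = 0.5833 bits

H(Y|X) = H(X,Y) - H(X) = 1.2742 - 0.5833 = 0.6909 bits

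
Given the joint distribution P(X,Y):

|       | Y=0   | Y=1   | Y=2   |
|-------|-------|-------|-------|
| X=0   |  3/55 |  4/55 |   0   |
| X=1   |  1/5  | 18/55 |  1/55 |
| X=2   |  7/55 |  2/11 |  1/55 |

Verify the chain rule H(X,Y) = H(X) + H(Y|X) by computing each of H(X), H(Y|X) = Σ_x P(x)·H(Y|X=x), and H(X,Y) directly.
H(X) = 1.3829 bits, H(Y|X) = 1.1487 bits, H(X,Y) = 2.5316 bits

Marginal of X (row sums):
  P(X=0) = 3/55 + 4/55 + 0 = 7/55
  P(X=1) = 1/5 + 18/55 + 1/55 = 6/11
  P(X=2) = 7/55 + 2/11 + 1/55 = 18/55
H(X) = -[(7/55)·log₂(7/55) + (6/11)·log₂(6/11) + (18/55)·log₂(18/55)]
  = 0.3785 + 0.4770 + 0.5274 = 1.3829 bits

H(Y|X) = Σ_x P(x)·H(Y|X=x):
  X=0: P(X=0) = 7/55, P(Y|X=0) = (3/7, 4/7, 0) → H(Y|X=0) = 0.9852
  X=1: P(X=1) = 6/11, P(Y|X=1) = (11/30, 3/5, 1/30) → H(Y|X=1) = 1.1365
  X=2: P(X=2) = 18/55, P(Y|X=2) = (7/18, 5/9, 1/18) → H(Y|X=2) = 1.2327
H(Y|X) = (7/55)·0.9852 + (6/11)·1.1365 + (18/55)·1.2327 = 1.1487 bits

H(X,Y) = -Σ_{x,y} P(x,y) log₂ P(x,y). Per-cell terms -P(x,y)·log₂P(x,y):
  X=0: 0.2289, 0.2750, 0.0000
  X=1: 0.4644, 0.5274, 0.1051
  X=2: 0.3785, 0.4472, 0.1051
  (cells with P = 0 contribute 0)
Sum of the 9 terms: H(X,Y) = 2.5316 bits

Chain rule check:
  H(X) + H(Y|X) = 1.3829 + 1.1487 = 2.5316 bits
  H(X,Y) = 2.5316 bits
✓ Chain rule verified.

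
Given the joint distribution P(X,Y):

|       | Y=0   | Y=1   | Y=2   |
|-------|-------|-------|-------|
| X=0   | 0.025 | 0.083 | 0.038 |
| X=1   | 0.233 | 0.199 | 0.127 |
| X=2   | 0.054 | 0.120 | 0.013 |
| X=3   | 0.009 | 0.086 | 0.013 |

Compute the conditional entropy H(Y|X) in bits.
1.3911 bits

H(Y|X) = H(X,Y) - H(X)

H(X,Y) = -Σ_{x,y} P(x,y) log₂ P(x,y). Per-cell terms -P(x,y)·log₂P(x,y):
  X=0: 0.1330, 0.2980, 0.1793
  X=1: 0.4897, 0.4635, 0.3781
  X=2: 0.2274, 0.3671, 0.0814
  X=3: 0.0612, 0.3044, 0.0814
Sum of the 12 terms: H(X,Y) = 3.0645 bits

Marginal of X (row sums):
  P(X=0) = 0.025 + 0.083 + 0.038 = 0.146
  P(X=1) = 0.233 + 0.199 + 0.127 = 0.559
  P(X=2) = 0.054 + 0.120 + 0.013 = 0.187
  P(X=3) = 0.009 + 0.086 + 0.013 = 0.108
H(X) = -[0.146·log₂(0.146) + 0.559·log₂(0.559) + 0.187·log₂(0.187) + 0.108·log₂(0.108)]
  = 0.4053 + 0.4690 + 0.4523 + 0.3468 = 1.6734 bits

H(Y|X) = H(X,Y) - H(X) = 3.0645 - 1.6734 = 1.3911 bits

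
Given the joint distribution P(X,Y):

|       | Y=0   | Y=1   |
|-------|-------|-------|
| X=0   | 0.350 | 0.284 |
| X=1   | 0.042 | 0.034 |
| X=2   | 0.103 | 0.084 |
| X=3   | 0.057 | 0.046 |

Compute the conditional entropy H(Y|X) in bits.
0.9922 bits

H(Y|X) = H(X,Y) - H(X)

H(X,Y) = -Σ_{x,y} P(x,y) log₂ P(x,y). Per-cell terms -P(x,y)·log₂P(x,y):
  X=0: 0.5301006, 0.5157546
  X=1: 0.1920856, 0.1658629
  X=2: 0.3377662, 0.3001712
  X=3: 0.2355750, 0.2043422
Sum of the 8 terms: H(X,Y) = 2.481658 bits

Marginal of X (row sums):
  P(X=0) = 0.350 + 0.284 = 0.634
  P(X=1) = 0.042 + 0.034 = 0.076
  P(X=2) = 0.103 + 0.084 = 0.187
  P(X=3) = 0.057 + 0.046 = 0.103
H(X) = -[0.634·log₂(0.634) + 0.076·log₂(0.076) + 0.187·log₂(0.187) + 0.103·log₂(0.103)]
  = 0.4168203 + 0.2825571 + 0.4523324 + 0.3377662 = 1.489476 bits

H(Y|X) = H(X,Y) - H(X) = 2.481658 - 1.489476 = 0.9922 bits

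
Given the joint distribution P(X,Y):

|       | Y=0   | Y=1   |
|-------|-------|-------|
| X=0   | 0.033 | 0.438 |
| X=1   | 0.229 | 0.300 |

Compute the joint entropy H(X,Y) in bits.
1.6921 bits

H(X,Y) = -Σ_{x,y} P(x,y) log₂ P(x,y). Per-cell terms -P(x,y)·log₂P(x,y):
  X=0: 0.162406, 0.521657
  X=1: 0.486987, 0.521090
Sum of the 4 terms: H(X,Y) = 1.6921 bits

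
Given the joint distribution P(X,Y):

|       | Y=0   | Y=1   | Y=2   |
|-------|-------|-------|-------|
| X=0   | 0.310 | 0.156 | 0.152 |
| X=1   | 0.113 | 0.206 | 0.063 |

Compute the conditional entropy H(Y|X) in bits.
1.4719 bits

H(Y|X) = H(X,Y) - H(X)

H(X,Y) = -Σ_{x,y} P(x,y) log₂ P(x,y). Per-cell terms -P(x,y)·log₂P(x,y):
  X=0: 0.52379, 0.41814, 0.41311
  X=1: 0.35545, 0.46953, 0.25128
Sum of the 6 terms: H(X,Y) = 2.4313 bits

Marginal of X (row sums):
  P(X=0) = 0.310 + 0.156 + 0.152 = 0.618
  P(X=1) = 0.113 + 0.206 + 0.063 = 0.382
H(X) = -[0.618·log₂(0.618) + 0.382·log₂(0.382)]
  = 0.42909 + 0.53035 = 0.9594 bits

H(Y|X) = H(X,Y) - H(X) = 2.4313 - 0.9594 = 1.4719 bits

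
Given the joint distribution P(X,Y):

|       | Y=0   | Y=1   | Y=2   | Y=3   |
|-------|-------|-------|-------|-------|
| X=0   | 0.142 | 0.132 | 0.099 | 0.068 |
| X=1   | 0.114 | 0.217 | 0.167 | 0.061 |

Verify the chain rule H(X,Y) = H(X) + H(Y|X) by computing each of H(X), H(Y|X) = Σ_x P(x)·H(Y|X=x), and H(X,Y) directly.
H(X) = 0.9899 bits, H(Y|X) = 1.9024 bits, H(X,Y) = 2.8923 bits

Marginal of X (row sums):
  P(X=0) = 0.142 + 0.132 + 0.099 + 0.068 = 0.441
  P(X=1) = 0.114 + 0.217 + 0.167 + 0.061 = 0.559
H(X) = -[0.441·log₂(0.441) + 0.559·log₂(0.559)]
  = 0.520887 + 0.469046 = 0.9899 bits

H(Y|X) = Σ_x P(x)·H(Y|X=x):
  X=0: P(X=0) = 0.441, P(Y|X=0) = (142/441, 44/147, 11/49, 68/441) → H(Y|X=0) = 1.947043
  X=1: P(X=1) = 0.559, P(Y|X=1) = (114/559, 217/559, 167/559, 61/559) → H(Y|X=1) = 1.867206
H(Y|X) = 0.441·1.947043 + 0.559·1.867206 = 1.9024 bits

H(X,Y) = -Σ_{x,y} P(x,y) log₂ P(x,y). Per-cell terms -P(x,y)·log₂P(x,y):
  X=0: 0.399877, 0.385624, 0.330306, 0.263726
  X=1: 0.357150, 0.478319, 0.431207, 0.246138
Sum of the 8 terms: H(X,Y) = 2.8923 bits

Chain rule check:
  H(X) + H(Y|X) = 0.9899 + 1.9024 = 2.8923 bits
  H(X,Y) = 2.8923 bits
✓ Chain rule verified.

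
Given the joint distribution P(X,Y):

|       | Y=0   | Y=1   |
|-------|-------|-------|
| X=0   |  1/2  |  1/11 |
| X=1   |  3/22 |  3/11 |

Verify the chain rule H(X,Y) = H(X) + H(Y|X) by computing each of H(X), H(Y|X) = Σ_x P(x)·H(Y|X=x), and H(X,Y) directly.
H(X) = 0.9760 bits, H(Y|X) = 0.7417 bits, H(X,Y) = 1.7177 bits

Marginal of X (row sums):
  P(X=0) = 1/2 + 1/11 = 13/22
  P(X=1) = 3/22 + 3/11 = 9/22
H(X) = -[(13/22)·log₂(13/22) + (9/22)·log₂(9/22)]
  = 0.4485 + 0.5275 = 0.9760 bits

H(Y|X) = Σ_x P(x)·H(Y|X=x):
  X=0: P(X=0) = 13/22, P(Y|X=0) = (11/13, 2/13) → H(Y|X=0) = 0.6194
  X=1: P(X=1) = 9/22, P(Y|X=1) = (1/3, 2/3) → H(Y|X=1) = 0.9183
H(Y|X) = (13/22)·0.6194 + (9/22)·0.9183 = 0.7417 bits

H(X,Y) = -Σ_{x,y} P(x,y) log₂ P(x,y). Per-cell terms -P(x,y)·log₂P(x,y):
  X=0: 0.5000, 0.3145
  X=1: 0.3920, 0.5112
Sum of the 4 terms: H(X,Y) = 1.7177 bits

Chain rule check:
  H(X) + H(Y|X) = 0.9760 + 0.7417 = 1.7177 bits
  H(X,Y) = 1.7177 bits
✓ Chain rule verified.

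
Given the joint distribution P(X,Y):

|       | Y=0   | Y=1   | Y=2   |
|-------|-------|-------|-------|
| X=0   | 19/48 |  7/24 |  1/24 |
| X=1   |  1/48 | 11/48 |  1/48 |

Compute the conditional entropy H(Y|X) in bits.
1.1159 bits

H(Y|X) = H(X,Y) - H(X)

H(X,Y) = -Σ_{x,y} P(x,y) log₂ P(x,y). Per-cell terms -P(x,y)·log₂P(x,y):
  X=0: 0.5292, 0.5185, 0.1910
  X=1: 0.1164, 0.4871, 0.1164
Sum of the 6 terms: H(X,Y) = 1.9586 bits

Marginal of X (row sums):
  P(X=0) = 19/48 + 7/24 + 1/24 = 35/48
  P(X=1) = 1/48 + 11/48 + 1/48 = 13/48
H(X) = -[(35/48)·log₂(35/48) + (13/48)·log₂(13/48)]
  = 0.3323 + 0.5104 = 0.8427 bits

H(Y|X) = H(X,Y) - H(X) = 1.9586 - 0.8427 = 1.1159 bits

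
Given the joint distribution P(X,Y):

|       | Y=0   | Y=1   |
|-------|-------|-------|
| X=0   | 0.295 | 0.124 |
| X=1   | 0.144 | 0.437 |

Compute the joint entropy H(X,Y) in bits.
1.8175 bits

H(X,Y) = -Σ_{x,y} P(x,y) log₂ P(x,y). Per-cell terms -P(x,y)·log₂P(x,y):
  X=0: 0.5196, 0.3734
  X=1: 0.4026, 0.5219
Sum of the 4 terms: H(X,Y) = 1.8175 bits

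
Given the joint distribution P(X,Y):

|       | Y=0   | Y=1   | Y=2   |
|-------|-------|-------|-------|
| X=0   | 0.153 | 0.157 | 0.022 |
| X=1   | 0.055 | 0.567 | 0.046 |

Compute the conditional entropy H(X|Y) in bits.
0.7813 bits

H(X|Y) = H(X,Y) - H(Y)

H(X,Y) = -Σ_{x,y} P(x,y) log₂ P(x,y). Per-cell terms -P(x,y)·log₂P(x,y):
  X=0: 0.414385, 0.419373, 0.121140
  X=1: 0.230143, 0.464134, 0.204342
Sum of the 6 terms: H(X,Y) = 1.85352 bits

Marginal of Y (column sums):
  P(Y=0) = 0.153 + 0.055 = 0.208
  P(Y=1) = 0.157 + 0.567 = 0.724
  P(Y=2) = 0.022 + 0.046 = 0.068
H(Y) = -[0.208·log₂(0.208) + 0.724·log₂(0.724) + 0.068·log₂(0.068)]
  = 0.471192 + 0.337339 + 0.263726 = 1.07226 bits

H(X|Y) = H(X,Y) - H(Y) = 1.85352 - 1.07226 = 0.7813 bits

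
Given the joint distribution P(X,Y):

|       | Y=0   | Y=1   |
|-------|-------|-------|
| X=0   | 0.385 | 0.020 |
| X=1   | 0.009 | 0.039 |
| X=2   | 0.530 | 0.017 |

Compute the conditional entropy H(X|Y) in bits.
1.0842 bits

H(X|Y) = H(X,Y) - H(Y)

H(X,Y) = -Σ_{x,y} P(x,y) log₂ P(x,y). Per-cell terms -P(x,y)·log₂P(x,y):
  X=0: 0.53017, 0.11288
  X=1: 0.06116, 0.18253
  X=2: 0.48545, 0.09993
Sum of the 6 terms: H(X,Y) = 1.4721 bits

Marginal of Y (column sums):
  P(Y=0) = 0.385 + 0.009 + 0.530 = 0.924
  P(Y=1) = 0.020 + 0.039 + 0.017 = 0.076
H(Y) = -[0.924·log₂(0.924) + 0.076·log₂(0.076)]
  = 0.10537 + 0.28256 = 0.3879 bits

H(X|Y) = H(X,Y) - H(Y) = 1.4721 - 0.3879 = 1.0842 bits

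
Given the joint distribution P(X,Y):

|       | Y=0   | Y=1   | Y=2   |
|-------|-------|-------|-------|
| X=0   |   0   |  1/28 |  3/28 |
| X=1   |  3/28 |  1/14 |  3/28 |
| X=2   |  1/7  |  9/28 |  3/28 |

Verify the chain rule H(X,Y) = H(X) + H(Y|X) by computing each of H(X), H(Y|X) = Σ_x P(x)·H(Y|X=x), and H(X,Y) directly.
H(X) = 1.3788 bits, H(Y|X) = 1.3733 bits, H(X,Y) = 2.7520 bits

Marginal of X (row sums):
  P(X=0) = 0 + 1/28 + 3/28 = 1/7
  P(X=1) = 3/28 + 1/14 + 3/28 = 2/7
  P(X=2) = 1/7 + 9/28 + 3/28 = 4/7
H(X) = -[(1/7)·log₂(1/7) + (2/7)·log₂(2/7) + (4/7)·log₂(4/7)]
  = 0.401051 + 0.516387 + 0.461346 = 1.3788 bits

H(Y|X) = Σ_x P(x)·H(Y|X=x):
  X=0: P(X=0) = 1/7, P(Y|X=0) = (0, 1/4, 3/4) → H(Y|X=0) = 0.811278
  X=1: P(X=1) = 2/7, P(Y|X=1) = (3/8, 1/4, 3/8) → H(Y|X=1) = 1.561278
  X=2: P(X=2) = 4/7, P(Y|X=2) = (1/4, 9/16, 3/16) → H(Y|X=2) = 1.419737
H(Y|X) = (1/7)·0.811278 + (2/7)·1.561278 + (4/7)·1.419737 = 1.3733 bits

H(X,Y) = -Σ_{x,y} P(x,y) log₂ P(x,y). Per-cell terms -P(x,y)·log₂P(x,y):
  X=0: 0.000000, 0.171691, 0.345256
  X=1: 0.345256, 0.271954, 0.345256
  X=2: 0.401051, 0.526317, 0.345256
  (cells with P = 0 contribute 0)
Sum of the 9 terms: H(X,Y) = 2.7520 bits

Chain rule check:
  H(X) + H(Y|X) = 1.3788 + 1.3733 = 2.7521 bits
  H(X,Y) = 2.7520 bits
✓ Chain rule verified (Δ = 0.0001 is 4-dp rounding noise: each of the three values was rounded independently).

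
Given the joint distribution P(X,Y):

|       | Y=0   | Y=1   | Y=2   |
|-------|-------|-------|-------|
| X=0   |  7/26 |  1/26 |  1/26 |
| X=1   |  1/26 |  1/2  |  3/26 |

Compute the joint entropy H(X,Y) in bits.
1.9115 bits

H(X,Y) = -Σ_{x,y} P(x,y) log₂ P(x,y). Per-cell terms -P(x,y)·log₂P(x,y):
  X=0: 0.50968, 0.18079, 0.18079
  X=1: 0.18079, 0.50000, 0.35948
Sum of the 6 terms: H(X,Y) = 1.9115 bits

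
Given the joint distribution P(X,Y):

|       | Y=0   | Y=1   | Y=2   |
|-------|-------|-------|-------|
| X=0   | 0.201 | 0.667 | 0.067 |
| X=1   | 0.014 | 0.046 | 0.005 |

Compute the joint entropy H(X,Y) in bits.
1.4450 bits

H(X,Y) = -Σ_{x,y} P(x,y) log₂ P(x,y). Per-cell terms -P(x,y)·log₂P(x,y):
  X=0: 0.4653, 0.3897, 0.2613
  X=1: 0.0862, 0.2043, 0.0382
Sum of the 6 terms: H(X,Y) = 1.4450 bits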